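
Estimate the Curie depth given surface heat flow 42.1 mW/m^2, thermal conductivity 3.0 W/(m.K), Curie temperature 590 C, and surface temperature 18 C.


T_Curie - T_surf = 590 - 18 = 572 C
Convert q to W/m^2: 42.1 mW/m^2 = 0.0421 W/m^2
d = 572 * 3.0 / 0.0421 = 40760.1 m

40760.1


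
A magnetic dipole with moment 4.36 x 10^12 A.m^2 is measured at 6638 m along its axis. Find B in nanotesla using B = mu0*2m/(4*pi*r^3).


m = 4.36 x 10^12 = 4360000000000 A.m^2
2m = 8720000000000 A.m^2
r^3 = 6638^3 = 292490486072
B = (4pi*10^-7) * 8720000000000 / (4*pi * 292490486072) * 1e9
= 10957875.175721 / 3675543849154.81 * 1e9
= 2981.2936 nT

2981.2936


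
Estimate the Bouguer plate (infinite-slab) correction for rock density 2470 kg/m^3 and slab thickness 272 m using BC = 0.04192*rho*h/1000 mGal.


BC = 0.04192 * rho * h / 1000
= 0.04192 * 2470 * 272 / 1000
= 28.1635 mGal

28.1635


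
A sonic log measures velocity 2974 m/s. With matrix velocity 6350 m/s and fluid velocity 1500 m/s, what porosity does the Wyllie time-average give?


1/V - 1/Vm = 1/2974 - 1/6350 = 0.00017877
1/Vf - 1/Vm = 1/1500 - 1/6350 = 0.00050919
phi = 0.00017877 / 0.00050919 = 0.3511

0.3511


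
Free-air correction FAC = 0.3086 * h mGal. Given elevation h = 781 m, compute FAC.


FAC = 0.3086 * h
= 0.3086 * 781
= 241.0166 mGal

241.0166


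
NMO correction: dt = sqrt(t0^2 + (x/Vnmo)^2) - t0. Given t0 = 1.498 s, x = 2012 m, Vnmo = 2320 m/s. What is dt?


x/Vnmo = 2012/2320 = 0.867241
(x/Vnmo)^2 = 0.752108
t0^2 = 2.244004
sqrt(2.244004 + 0.752108) = 1.730928
dt = 1.730928 - 1.498 = 0.232928

0.232928


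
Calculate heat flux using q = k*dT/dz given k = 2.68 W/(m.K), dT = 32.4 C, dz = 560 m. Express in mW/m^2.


q = k * dT / dz * 1000
= 2.68 * 32.4 / 560 * 1000
= 0.155057 * 1000
= 155.0571 mW/m^2

155.0571


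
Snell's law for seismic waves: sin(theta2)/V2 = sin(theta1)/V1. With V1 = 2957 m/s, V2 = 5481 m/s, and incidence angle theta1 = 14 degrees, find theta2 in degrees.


sin(theta1) = sin(14 deg) = 0.241922
sin(theta2) = V2/V1 * sin(theta1) = 5481/2957 * 0.241922 = 0.448419
theta2 = arcsin(0.448419) = 26.6423 degrees

26.6423


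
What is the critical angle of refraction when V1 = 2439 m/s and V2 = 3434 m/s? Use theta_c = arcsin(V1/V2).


V1/V2 = 2439/3434 = 0.71025
theta_c = arcsin(0.71025) = 45.2553 degrees

45.2553


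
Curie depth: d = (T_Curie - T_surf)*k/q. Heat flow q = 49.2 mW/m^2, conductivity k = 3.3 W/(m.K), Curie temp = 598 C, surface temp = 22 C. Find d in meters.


T_Curie - T_surf = 598 - 22 = 576 C
Convert q to W/m^2: 49.2 mW/m^2 = 0.0492 W/m^2
d = 576 * 3.3 / 0.0492 = 38634.15 m

38634.15


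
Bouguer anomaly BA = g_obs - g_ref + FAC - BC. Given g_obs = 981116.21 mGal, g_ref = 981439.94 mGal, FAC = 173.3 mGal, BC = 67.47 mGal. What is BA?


BA = g_obs - g_ref + FAC - BC
= 981116.21 - 981439.94 + 173.3 - 67.47
= -217.9 mGal

-217.9


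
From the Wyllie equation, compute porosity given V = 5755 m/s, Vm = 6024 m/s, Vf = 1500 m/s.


1/V - 1/Vm = 1/5755 - 1/6024 = 7.76e-06
1/Vf - 1/Vm = 1/1500 - 1/6024 = 0.00050066
phi = 7.76e-06 / 0.00050066 = 0.0155

0.0155


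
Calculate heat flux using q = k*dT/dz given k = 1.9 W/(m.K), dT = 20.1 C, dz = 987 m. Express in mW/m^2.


q = k * dT / dz * 1000
= 1.9 * 20.1 / 987 * 1000
= 0.038693 * 1000
= 38.693 mW/m^2

38.693


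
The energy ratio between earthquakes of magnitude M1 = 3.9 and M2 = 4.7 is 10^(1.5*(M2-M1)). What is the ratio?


M2 - M1 = 4.7 - 3.9 = 0.8
1.5 * 0.8 = 1.2
ratio = 10^1.2 = 15.85

15.85


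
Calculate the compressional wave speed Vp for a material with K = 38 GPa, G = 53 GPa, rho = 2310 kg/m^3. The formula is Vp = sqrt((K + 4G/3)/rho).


First compute the effective modulus:
K + 4G/3 = 38e9 + 4*53e9/3 = 108666666666.67 Pa
Then divide by density:
108666666666.67 / 2310 = 47041847.0418 Pa/(kg/m^3)
Take the square root:
Vp = sqrt(47041847.0418) = 6858.71 m/s

6858.71


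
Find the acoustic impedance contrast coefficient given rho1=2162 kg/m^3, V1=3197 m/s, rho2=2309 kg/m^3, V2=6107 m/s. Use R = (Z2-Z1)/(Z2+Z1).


Z1 = 2162 * 3197 = 6911914
Z2 = 2309 * 6107 = 14101063
R = (14101063 - 6911914) / (14101063 + 6911914) = 7189149 / 21012977 = 0.3421

0.3421


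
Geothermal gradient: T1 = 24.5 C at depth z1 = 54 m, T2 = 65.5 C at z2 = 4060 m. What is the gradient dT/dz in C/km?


dT = 65.5 - 24.5 = 41.0 C
dz = 4060 - 54 = 4006 m
gradient = dT/dz * 1000 = 41.0/4006 * 1000 = 10.2346 C/km

10.2346


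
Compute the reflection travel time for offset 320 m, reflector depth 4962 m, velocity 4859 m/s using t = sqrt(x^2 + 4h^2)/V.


x^2 + 4h^2 = 320^2 + 4*4962^2 = 102400 + 98485776 = 98588176
sqrt(98588176) = 9929.1579
t = 9929.1579 / 4859 = 2.0435 s

2.0435


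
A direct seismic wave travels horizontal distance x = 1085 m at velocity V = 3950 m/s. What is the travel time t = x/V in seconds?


t = x / V
= 1085 / 3950
= 0.2747 s

0.2747


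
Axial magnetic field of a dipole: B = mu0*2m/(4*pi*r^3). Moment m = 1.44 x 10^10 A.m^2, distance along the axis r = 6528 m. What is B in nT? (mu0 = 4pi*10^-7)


m = 1.44 x 10^10 = 14400000000 A.m^2
2m = 28800000000 A.m^2
r^3 = 6528^3 = 278189309952
B = (4pi*10^-7) * 28800000000 / (4*pi * 278189309952) * 1e9
= 36191.147369 / 3495829969809.67 * 1e9
= 10.3527 nT

10.3527


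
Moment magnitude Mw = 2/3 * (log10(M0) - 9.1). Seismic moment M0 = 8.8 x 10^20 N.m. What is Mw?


log10(M0) = log10(8.8 x 10^20) = 20.9445
Mw = 2/3 * (20.9445 - 9.1)
= 2/3 * 11.8445
= 7.9

7.9


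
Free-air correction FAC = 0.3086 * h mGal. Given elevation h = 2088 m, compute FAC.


FAC = 0.3086 * h
= 0.3086 * 2088
= 644.3568 mGal

644.3568


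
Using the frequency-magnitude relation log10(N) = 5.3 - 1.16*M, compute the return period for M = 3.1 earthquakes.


log10(N) = 5.3 - 1.16*3.1 = 1.704
N = 10^1.704 = 50.582466
T = 1/N = 1/50.582466 = 0.0198 years

0.0198


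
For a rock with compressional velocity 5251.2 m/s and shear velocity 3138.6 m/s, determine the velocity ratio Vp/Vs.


Vp/Vs = 5251.2 / 3138.6
= 1.6731

1.6731


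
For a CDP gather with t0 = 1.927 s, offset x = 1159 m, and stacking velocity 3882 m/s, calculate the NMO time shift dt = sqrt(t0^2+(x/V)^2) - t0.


x/Vnmo = 1159/3882 = 0.298557
(x/Vnmo)^2 = 0.089137
t0^2 = 3.713329
sqrt(3.713329 + 0.089137) = 1.949991
dt = 1.949991 - 1.927 = 0.022991

0.022991


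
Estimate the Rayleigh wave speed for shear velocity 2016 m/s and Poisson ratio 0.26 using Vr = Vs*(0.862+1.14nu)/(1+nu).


Numerator factor = 0.862 + 1.14*0.26 = 1.1584
Denominator = 1 + 0.26 = 1.26
Vr = 2016 * 1.1584 / 1.26 = 1853.44 m/s

1853.44


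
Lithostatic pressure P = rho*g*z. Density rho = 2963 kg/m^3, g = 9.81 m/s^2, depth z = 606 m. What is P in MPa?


P = rho * g * z / 1e6
= 2963 * 9.81 * 606 / 1e6
= 17614620.18 / 1e6
= 17.6146 MPa

17.6146


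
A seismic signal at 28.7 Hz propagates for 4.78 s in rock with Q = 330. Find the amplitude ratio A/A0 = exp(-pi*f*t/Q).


pi*f*t/Q = pi*28.7*4.78/330 = 1.306008
A/A0 = exp(-1.306008) = 0.270899

0.270899


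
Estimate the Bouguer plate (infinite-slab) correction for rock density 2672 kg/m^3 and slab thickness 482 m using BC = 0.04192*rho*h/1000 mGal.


BC = 0.04192 * rho * h / 1000
= 0.04192 * 2672 * 482 / 1000
= 53.9889 mGal

53.9889


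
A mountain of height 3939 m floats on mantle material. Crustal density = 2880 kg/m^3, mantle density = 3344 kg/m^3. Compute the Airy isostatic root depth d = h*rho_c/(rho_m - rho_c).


rho_m - rho_c = 3344 - 2880 = 464
d = 3939 * 2880 / 464
= 11344320 / 464
= 24448.97 m

24448.97


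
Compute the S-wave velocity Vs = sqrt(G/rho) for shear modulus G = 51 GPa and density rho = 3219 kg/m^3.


Convert G to Pa: G = 51e9 Pa
Compute G/rho = 51e9 / 3219 = 15843429.6365
Vs = sqrt(15843429.6365) = 3980.38 m/s

3980.38


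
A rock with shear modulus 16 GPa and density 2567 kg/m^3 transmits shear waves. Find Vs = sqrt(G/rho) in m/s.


Convert G to Pa: G = 16e9 Pa
Compute G/rho = 16e9 / 2567 = 6232956.7589
Vs = sqrt(6232956.7589) = 2496.59 m/s

2496.59


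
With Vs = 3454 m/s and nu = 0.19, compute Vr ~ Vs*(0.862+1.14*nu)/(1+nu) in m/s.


Numerator factor = 0.862 + 1.14*0.19 = 1.0786
Denominator = 1 + 0.19 = 1.19
Vr = 3454 * 1.0786 / 1.19 = 3130.66 m/s

3130.66


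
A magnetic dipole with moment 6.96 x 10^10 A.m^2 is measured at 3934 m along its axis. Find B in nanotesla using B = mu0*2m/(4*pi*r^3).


m = 6.96 x 10^10 = 69600000000 A.m^2
2m = 139200000000 A.m^2
r^3 = 3934^3 = 60883984504
B = (4pi*10^-7) * 139200000000 / (4*pi * 60883984504) * 1e9
= 174923.878952 / 765090713756.16 * 1e9
= 228.6316 nT

228.6316


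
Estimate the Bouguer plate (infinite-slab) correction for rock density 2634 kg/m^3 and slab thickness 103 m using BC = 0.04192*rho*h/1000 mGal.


BC = 0.04192 * rho * h / 1000
= 0.04192 * 2634 * 103 / 1000
= 11.373 mGal

11.373


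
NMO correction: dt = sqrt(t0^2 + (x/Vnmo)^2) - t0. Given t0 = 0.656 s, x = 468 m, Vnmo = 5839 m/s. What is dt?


x/Vnmo = 468/5839 = 0.080151
(x/Vnmo)^2 = 0.006424
t0^2 = 0.430336
sqrt(0.430336 + 0.006424) = 0.660878
dt = 0.660878 - 0.656 = 0.004878

0.004878


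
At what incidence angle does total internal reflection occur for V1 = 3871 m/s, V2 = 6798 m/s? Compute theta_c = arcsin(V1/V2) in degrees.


V1/V2 = 3871/6798 = 0.569432
theta_c = arcsin(0.569432) = 34.7106 degrees

34.7106


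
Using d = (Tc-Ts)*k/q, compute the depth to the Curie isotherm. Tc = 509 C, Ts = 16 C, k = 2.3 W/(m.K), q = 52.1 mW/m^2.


T_Curie - T_surf = 509 - 16 = 493 C
Convert q to W/m^2: 52.1 mW/m^2 = 0.0521 W/m^2
d = 493 * 2.3 / 0.0521 = 21763.92 m

21763.92


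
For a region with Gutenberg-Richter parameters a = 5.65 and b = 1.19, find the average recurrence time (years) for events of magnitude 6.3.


log10(N) = 5.65 - 1.19*6.3 = -1.847
N = 10^-1.847 = 0.014223
T = 1/N = 1/0.014223 = 70.3072 years

70.3072


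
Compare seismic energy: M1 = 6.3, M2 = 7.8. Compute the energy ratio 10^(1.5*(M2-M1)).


M2 - M1 = 7.8 - 6.3 = 1.5
1.5 * 1.5 = 2.25
ratio = 10^2.25 = 177.83

177.83


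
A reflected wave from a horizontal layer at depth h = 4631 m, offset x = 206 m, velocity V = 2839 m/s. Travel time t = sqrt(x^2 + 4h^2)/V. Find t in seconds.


x^2 + 4h^2 = 206^2 + 4*4631^2 = 42436 + 85784644 = 85827080
sqrt(85827080) = 9264.2906
t = 9264.2906 / 2839 = 3.2632 s

3.2632


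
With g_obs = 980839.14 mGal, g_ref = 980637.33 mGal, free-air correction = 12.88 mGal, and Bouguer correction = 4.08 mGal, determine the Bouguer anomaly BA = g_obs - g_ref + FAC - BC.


BA = g_obs - g_ref + FAC - BC
= 980839.14 - 980637.33 + 12.88 - 4.08
= 210.61 mGal

210.61


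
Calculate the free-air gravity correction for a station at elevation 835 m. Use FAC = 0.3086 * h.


FAC = 0.3086 * h
= 0.3086 * 835
= 257.681 mGal

257.681


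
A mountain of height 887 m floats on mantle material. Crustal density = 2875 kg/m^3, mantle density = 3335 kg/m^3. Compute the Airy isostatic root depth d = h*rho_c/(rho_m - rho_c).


rho_m - rho_c = 3335 - 2875 = 460
d = 887 * 2875 / 460
= 2550125 / 460
= 5543.75 m

5543.75


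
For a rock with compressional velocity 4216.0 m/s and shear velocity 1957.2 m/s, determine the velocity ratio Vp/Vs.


Vp/Vs = 4216.0 / 1957.2
= 2.1541

2.1541


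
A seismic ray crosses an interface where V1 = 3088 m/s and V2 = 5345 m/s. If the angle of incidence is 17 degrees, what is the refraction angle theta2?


sin(theta1) = sin(17 deg) = 0.292372
sin(theta2) = V2/V1 * sin(theta1) = 5345/3088 * 0.292372 = 0.506064
theta2 = arcsin(0.506064) = 30.402 degrees

30.402


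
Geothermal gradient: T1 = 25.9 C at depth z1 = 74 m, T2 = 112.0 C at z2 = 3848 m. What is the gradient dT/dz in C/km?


dT = 112.0 - 25.9 = 86.1 C
dz = 3848 - 74 = 3774 m
gradient = dT/dz * 1000 = 86.1/3774 * 1000 = 22.814 C/km

22.814


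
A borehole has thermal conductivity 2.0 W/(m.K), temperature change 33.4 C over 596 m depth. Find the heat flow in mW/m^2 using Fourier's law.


q = k * dT / dz * 1000
= 2.0 * 33.4 / 596 * 1000
= 0.112081 * 1000
= 112.0805 mW/m^2

112.0805


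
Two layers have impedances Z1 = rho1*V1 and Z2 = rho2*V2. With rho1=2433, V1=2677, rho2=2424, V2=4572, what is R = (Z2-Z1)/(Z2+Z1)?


Z1 = 2433 * 2677 = 6513141
Z2 = 2424 * 4572 = 11082528
R = (11082528 - 6513141) / (11082528 + 6513141) = 4569387 / 17595669 = 0.2597

0.2597


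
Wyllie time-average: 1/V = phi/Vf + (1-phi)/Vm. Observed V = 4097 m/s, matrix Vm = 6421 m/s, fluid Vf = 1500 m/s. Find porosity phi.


1/V - 1/Vm = 1/4097 - 1/6421 = 8.834e-05
1/Vf - 1/Vm = 1/1500 - 1/6421 = 0.00051093
phi = 8.834e-05 / 0.00051093 = 0.1729

0.1729


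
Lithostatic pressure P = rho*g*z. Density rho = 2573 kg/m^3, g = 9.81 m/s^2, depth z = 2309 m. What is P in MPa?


P = rho * g * z / 1e6
= 2573 * 9.81 * 2309 / 1e6
= 58281769.17 / 1e6
= 58.2818 MPa

58.2818


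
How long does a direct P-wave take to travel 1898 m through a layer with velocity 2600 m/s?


t = x / V
= 1898 / 2600
= 0.73 s

0.73


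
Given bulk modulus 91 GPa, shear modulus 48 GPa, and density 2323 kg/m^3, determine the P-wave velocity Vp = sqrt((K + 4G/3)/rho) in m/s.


First compute the effective modulus:
K + 4G/3 = 91e9 + 4*48e9/3 = 155000000000.0 Pa
Then divide by density:
155000000000.0 / 2323 = 66724063.7107 Pa/(kg/m^3)
Take the square root:
Vp = sqrt(66724063.7107) = 8168.48 m/s

8168.48


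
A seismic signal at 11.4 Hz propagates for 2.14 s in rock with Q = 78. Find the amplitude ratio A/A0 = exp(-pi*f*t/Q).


pi*f*t/Q = pi*11.4*2.14/78 = 0.982594
A/A0 = exp(-0.982594) = 0.374339

0.374339


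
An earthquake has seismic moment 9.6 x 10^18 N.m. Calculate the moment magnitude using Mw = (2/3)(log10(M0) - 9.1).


log10(M0) = log10(9.6 x 10^18) = 18.9823
Mw = 2/3 * (18.9823 - 9.1)
= 2/3 * 9.8823
= 6.59

6.59


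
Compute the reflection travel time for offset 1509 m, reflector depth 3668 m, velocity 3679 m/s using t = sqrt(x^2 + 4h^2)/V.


x^2 + 4h^2 = 1509^2 + 4*3668^2 = 2277081 + 53816896 = 56093977
sqrt(56093977) = 7489.5912
t = 7489.5912 / 3679 = 2.0358 s

2.0358


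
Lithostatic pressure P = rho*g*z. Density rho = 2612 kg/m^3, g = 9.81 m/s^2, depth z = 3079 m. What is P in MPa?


P = rho * g * z / 1e6
= 2612 * 9.81 * 3079 / 1e6
= 78895433.88 / 1e6
= 78.8954 MPa

78.8954


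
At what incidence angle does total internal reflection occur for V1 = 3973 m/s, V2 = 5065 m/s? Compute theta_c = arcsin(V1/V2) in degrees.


V1/V2 = 3973/5065 = 0.784403
theta_c = arcsin(0.784403) = 51.6655 degrees

51.6655


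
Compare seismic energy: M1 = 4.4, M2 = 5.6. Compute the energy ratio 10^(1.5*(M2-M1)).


M2 - M1 = 5.6 - 4.4 = 1.2
1.5 * 1.2 = 1.8
ratio = 10^1.8 = 63.1

63.1


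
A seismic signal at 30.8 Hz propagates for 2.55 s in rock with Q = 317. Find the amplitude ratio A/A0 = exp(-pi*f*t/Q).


pi*f*t/Q = pi*30.8*2.55/317 = 0.778362
A/A0 = exp(-0.778362) = 0.459158

0.459158


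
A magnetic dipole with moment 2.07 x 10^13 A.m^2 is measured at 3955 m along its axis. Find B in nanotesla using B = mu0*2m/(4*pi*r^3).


m = 2.07 x 10^13 = 20700000000000 A.m^2
2m = 41400000000000 A.m^2
r^3 = 3955^3 = 61864208875
B = (4pi*10^-7) * 41400000000000 / (4*pi * 61864208875) * 1e9
= 52024774.343447 / 777408576487.38 * 1e9
= 66920.762 nT

66920.762


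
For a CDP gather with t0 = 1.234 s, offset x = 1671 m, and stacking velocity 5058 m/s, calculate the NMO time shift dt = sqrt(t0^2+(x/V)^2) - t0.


x/Vnmo = 1671/5058 = 0.330368
(x/Vnmo)^2 = 0.109143
t0^2 = 1.522756
sqrt(1.522756 + 0.109143) = 1.277458
dt = 1.277458 - 1.234 = 0.043458

0.043458


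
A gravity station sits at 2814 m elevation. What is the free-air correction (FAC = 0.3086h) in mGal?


FAC = 0.3086 * h
= 0.3086 * 2814
= 868.4004 mGal

868.4004


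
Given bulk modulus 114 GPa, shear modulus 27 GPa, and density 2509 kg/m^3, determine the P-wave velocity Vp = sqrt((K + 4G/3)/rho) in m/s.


First compute the effective modulus:
K + 4G/3 = 114e9 + 4*27e9/3 = 150000000000.0 Pa
Then divide by density:
150000000000.0 / 2509 = 59784774.8107 Pa/(kg/m^3)
Take the square root:
Vp = sqrt(59784774.8107) = 7732.06 m/s

7732.06


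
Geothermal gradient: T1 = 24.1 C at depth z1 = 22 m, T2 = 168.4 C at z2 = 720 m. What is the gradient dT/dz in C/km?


dT = 168.4 - 24.1 = 144.3 C
dz = 720 - 22 = 698 m
gradient = dT/dz * 1000 = 144.3/698 * 1000 = 206.7335 C/km

206.7335


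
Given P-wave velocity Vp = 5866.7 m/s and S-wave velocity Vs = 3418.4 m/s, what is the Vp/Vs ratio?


Vp/Vs = 5866.7 / 3418.4
= 1.7162

1.7162


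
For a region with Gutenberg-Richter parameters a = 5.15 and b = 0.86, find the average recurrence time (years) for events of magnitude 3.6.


log10(N) = 5.15 - 0.86*3.6 = 2.054
N = 10^2.054 = 113.240036
T = 1/N = 1/113.240036 = 0.0088 years

0.0088


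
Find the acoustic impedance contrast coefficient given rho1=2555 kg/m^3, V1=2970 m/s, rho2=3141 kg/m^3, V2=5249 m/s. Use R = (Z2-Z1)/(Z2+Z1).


Z1 = 2555 * 2970 = 7588350
Z2 = 3141 * 5249 = 16487109
R = (16487109 - 7588350) / (16487109 + 7588350) = 8898759 / 24075459 = 0.3696

0.3696


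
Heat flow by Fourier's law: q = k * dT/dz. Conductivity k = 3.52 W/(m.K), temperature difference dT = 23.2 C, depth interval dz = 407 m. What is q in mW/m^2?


q = k * dT / dz * 1000
= 3.52 * 23.2 / 407 * 1000
= 0.200649 * 1000
= 200.6486 mW/m^2

200.6486


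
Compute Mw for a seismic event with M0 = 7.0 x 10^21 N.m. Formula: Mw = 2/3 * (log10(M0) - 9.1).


log10(M0) = log10(7.0 x 10^21) = 21.8451
Mw = 2/3 * (21.8451 - 9.1)
= 2/3 * 12.7451
= 8.5

8.5


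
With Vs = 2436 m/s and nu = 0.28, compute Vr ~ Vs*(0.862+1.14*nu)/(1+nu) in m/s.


Numerator factor = 0.862 + 1.14*0.28 = 1.1812
Denominator = 1 + 0.28 = 1.28
Vr = 2436 * 1.1812 / 1.28 = 2247.97 m/s

2247.97


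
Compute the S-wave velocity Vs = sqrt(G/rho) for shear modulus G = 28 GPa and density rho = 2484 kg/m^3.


Convert G to Pa: G = 28e9 Pa
Compute G/rho = 28e9 / 2484 = 11272141.7069
Vs = sqrt(11272141.7069) = 3357.4 m/s

3357.4


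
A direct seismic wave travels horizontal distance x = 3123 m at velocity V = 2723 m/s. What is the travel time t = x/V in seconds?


t = x / V
= 3123 / 2723
= 1.1469 s

1.1469


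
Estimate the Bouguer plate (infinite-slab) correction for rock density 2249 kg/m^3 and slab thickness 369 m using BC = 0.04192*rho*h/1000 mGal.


BC = 0.04192 * rho * h / 1000
= 0.04192 * 2249 * 369 / 1000
= 34.7886 mGal

34.7886


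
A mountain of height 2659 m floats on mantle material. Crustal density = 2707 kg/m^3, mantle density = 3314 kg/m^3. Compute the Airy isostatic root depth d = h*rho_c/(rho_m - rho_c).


rho_m - rho_c = 3314 - 2707 = 607
d = 2659 * 2707 / 607
= 7197913 / 607
= 11858.18 m

11858.18


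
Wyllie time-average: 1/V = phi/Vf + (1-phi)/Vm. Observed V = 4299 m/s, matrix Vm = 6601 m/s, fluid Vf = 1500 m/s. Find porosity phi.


1/V - 1/Vm = 1/4299 - 1/6601 = 8.112e-05
1/Vf - 1/Vm = 1/1500 - 1/6601 = 0.00051517
phi = 8.112e-05 / 0.00051517 = 0.1575

0.1575


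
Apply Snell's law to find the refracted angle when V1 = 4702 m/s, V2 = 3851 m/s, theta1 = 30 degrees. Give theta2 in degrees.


sin(theta1) = sin(30 deg) = 0.5
sin(theta2) = V2/V1 * sin(theta1) = 3851/4702 * 0.5 = 0.409507
theta2 = arcsin(0.409507) = 24.1738 degrees

24.1738


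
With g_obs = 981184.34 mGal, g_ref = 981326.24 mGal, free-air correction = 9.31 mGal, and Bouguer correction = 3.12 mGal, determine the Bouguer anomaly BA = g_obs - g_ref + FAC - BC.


BA = g_obs - g_ref + FAC - BC
= 981184.34 - 981326.24 + 9.31 - 3.12
= -135.71 mGal

-135.71


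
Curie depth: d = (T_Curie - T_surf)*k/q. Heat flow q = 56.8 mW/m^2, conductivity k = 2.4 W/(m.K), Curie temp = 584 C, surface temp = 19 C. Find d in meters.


T_Curie - T_surf = 584 - 19 = 565 C
Convert q to W/m^2: 56.8 mW/m^2 = 0.0568 W/m^2
d = 565 * 2.4 / 0.0568 = 23873.24 m

23873.24


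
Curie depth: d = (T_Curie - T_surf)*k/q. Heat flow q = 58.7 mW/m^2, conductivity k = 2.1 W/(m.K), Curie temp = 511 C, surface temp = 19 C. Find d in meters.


T_Curie - T_surf = 511 - 19 = 492 C
Convert q to W/m^2: 58.7 mW/m^2 = 0.0587 W/m^2
d = 492 * 2.1 / 0.0587 = 17601.36 m

17601.36


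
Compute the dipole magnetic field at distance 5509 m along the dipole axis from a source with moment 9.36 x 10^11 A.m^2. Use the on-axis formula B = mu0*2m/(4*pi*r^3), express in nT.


m = 9.36 x 10^11 = 936000000000 A.m^2
2m = 1872000000000 A.m^2
r^3 = 5509^3 = 167193087229
B = (4pi*10^-7) * 1872000000000 / (4*pi * 167193087229) * 1e9
= 2352424.579008 / 2101010298278.5 * 1e9
= 1119.6635 nT

1119.6635


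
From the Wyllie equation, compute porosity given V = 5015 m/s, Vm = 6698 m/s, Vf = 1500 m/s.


1/V - 1/Vm = 1/5015 - 1/6698 = 5.01e-05
1/Vf - 1/Vm = 1/1500 - 1/6698 = 0.00051737
phi = 5.01e-05 / 0.00051737 = 0.0968

0.0968


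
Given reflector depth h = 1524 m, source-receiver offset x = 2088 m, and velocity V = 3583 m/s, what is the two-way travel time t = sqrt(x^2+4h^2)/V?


x^2 + 4h^2 = 2088^2 + 4*1524^2 = 4359744 + 9290304 = 13650048
sqrt(13650048) = 3694.5971
t = 3694.5971 / 3583 = 1.0311 s

1.0311


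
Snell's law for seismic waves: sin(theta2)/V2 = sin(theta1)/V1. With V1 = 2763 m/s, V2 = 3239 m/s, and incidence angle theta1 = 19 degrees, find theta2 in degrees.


sin(theta1) = sin(19 deg) = 0.325568
sin(theta2) = V2/V1 * sin(theta1) = 3239/2763 * 0.325568 = 0.381656
theta2 = arcsin(0.381656) = 22.4363 degrees

22.4363


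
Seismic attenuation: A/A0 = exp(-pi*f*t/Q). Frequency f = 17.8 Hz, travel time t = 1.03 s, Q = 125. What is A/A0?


pi*f*t/Q = pi*17.8*1.03/125 = 0.460784
A/A0 = exp(-0.460784) = 0.630789

0.630789


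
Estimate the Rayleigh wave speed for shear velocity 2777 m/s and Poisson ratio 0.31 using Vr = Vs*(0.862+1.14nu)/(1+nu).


Numerator factor = 0.862 + 1.14*0.31 = 1.2154
Denominator = 1 + 0.31 = 1.31
Vr = 2777 * 1.2154 / 1.31 = 2576.46 m/s

2576.46


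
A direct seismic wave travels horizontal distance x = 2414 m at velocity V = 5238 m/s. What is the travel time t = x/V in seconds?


t = x / V
= 2414 / 5238
= 0.4609 s

0.4609


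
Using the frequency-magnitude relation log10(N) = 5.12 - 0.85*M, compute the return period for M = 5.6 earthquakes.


log10(N) = 5.12 - 0.85*5.6 = 0.36
N = 10^0.36 = 2.290868
T = 1/N = 1/2.290868 = 0.4365 years

0.4365


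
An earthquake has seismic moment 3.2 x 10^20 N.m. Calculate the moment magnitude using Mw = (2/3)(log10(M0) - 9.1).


log10(M0) = log10(3.2 x 10^20) = 20.5051
Mw = 2/3 * (20.5051 - 9.1)
= 2/3 * 11.4051
= 7.6

7.6


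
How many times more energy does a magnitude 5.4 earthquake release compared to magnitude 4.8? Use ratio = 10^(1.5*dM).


M2 - M1 = 5.4 - 4.8 = 0.6
1.5 * 0.6 = 0.9
ratio = 10^0.9 = 7.94

7.94


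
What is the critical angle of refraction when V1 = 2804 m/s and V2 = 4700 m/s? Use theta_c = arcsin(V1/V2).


V1/V2 = 2804/4700 = 0.596596
theta_c = arcsin(0.596596) = 36.6265 degrees

36.6265


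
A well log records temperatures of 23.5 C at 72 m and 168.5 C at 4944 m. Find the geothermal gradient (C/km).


dT = 168.5 - 23.5 = 145.0 C
dz = 4944 - 72 = 4872 m
gradient = dT/dz * 1000 = 145.0/4872 * 1000 = 29.7619 C/km

29.7619


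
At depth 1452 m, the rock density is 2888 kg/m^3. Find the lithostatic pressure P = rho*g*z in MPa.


P = rho * g * z / 1e6
= 2888 * 9.81 * 1452 / 1e6
= 41137018.56 / 1e6
= 41.137 MPa

41.137


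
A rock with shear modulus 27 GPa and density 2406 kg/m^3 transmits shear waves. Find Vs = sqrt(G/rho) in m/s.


Convert G to Pa: G = 27e9 Pa
Compute G/rho = 27e9 / 2406 = 11221945.1372
Vs = sqrt(11221945.1372) = 3349.92 m/s

3349.92


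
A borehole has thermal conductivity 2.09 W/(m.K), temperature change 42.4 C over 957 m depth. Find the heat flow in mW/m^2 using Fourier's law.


q = k * dT / dz * 1000
= 2.09 * 42.4 / 957 * 1000
= 0.092598 * 1000
= 92.5977 mW/m^2

92.5977


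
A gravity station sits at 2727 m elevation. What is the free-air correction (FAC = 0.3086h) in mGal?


FAC = 0.3086 * h
= 0.3086 * 2727
= 841.5522 mGal

841.5522


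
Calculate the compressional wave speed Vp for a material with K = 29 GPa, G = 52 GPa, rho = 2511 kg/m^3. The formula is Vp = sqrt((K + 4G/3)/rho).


First compute the effective modulus:
K + 4G/3 = 29e9 + 4*52e9/3 = 98333333333.33 Pa
Then divide by density:
98333333333.33 / 2511 = 39161024.8241 Pa/(kg/m^3)
Take the square root:
Vp = sqrt(39161024.8241) = 6257.88 m/s

6257.88


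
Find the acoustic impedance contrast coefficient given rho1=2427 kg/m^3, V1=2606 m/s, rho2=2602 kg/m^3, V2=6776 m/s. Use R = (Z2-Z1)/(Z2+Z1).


Z1 = 2427 * 2606 = 6324762
Z2 = 2602 * 6776 = 17631152
R = (17631152 - 6324762) / (17631152 + 6324762) = 11306390 / 23955914 = 0.472

0.472


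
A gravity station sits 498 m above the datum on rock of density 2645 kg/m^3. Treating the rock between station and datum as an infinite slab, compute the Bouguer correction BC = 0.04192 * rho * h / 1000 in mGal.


BC = 0.04192 * rho * h / 1000
= 0.04192 * 2645 * 498 / 1000
= 55.2174 mGal

55.2174


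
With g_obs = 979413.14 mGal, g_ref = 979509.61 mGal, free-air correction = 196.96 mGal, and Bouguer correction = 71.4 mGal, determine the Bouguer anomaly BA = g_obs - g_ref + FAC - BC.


BA = g_obs - g_ref + FAC - BC
= 979413.14 - 979509.61 + 196.96 - 71.4
= 29.09 mGal

29.09


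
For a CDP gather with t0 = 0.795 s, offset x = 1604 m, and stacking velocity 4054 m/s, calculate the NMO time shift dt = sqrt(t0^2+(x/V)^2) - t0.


x/Vnmo = 1604/4054 = 0.395659
(x/Vnmo)^2 = 0.156546
t0^2 = 0.632025
sqrt(0.632025 + 0.156546) = 0.888015
dt = 0.888015 - 0.795 = 0.093015

0.093015


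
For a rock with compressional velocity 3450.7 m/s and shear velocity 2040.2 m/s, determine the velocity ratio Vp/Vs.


Vp/Vs = 3450.7 / 2040.2
= 1.6914

1.6914


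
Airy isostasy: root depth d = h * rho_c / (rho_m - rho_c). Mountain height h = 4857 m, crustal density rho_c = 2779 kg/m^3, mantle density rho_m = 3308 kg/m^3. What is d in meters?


rho_m - rho_c = 3308 - 2779 = 529
d = 4857 * 2779 / 529
= 13497603 / 529
= 25515.32 m

25515.32


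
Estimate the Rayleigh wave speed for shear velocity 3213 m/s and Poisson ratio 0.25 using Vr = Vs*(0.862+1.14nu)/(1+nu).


Numerator factor = 0.862 + 1.14*0.25 = 1.147
Denominator = 1 + 0.25 = 1.25
Vr = 3213 * 1.147 / 1.25 = 2948.25 m/s

2948.25


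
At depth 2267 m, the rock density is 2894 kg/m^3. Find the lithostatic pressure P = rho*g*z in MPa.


P = rho * g * z / 1e6
= 2894 * 9.81 * 2267 / 1e6
= 64360447.38 / 1e6
= 64.3604 MPa

64.3604


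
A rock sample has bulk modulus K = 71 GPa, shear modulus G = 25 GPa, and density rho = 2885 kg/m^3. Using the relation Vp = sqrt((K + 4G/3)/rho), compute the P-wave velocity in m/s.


First compute the effective modulus:
K + 4G/3 = 71e9 + 4*25e9/3 = 104333333333.33 Pa
Then divide by density:
104333333333.33 / 2885 = 36164067.0133 Pa/(kg/m^3)
Take the square root:
Vp = sqrt(36164067.0133) = 6013.66 m/s

6013.66


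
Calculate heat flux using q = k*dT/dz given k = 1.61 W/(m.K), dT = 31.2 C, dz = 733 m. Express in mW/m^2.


q = k * dT / dz * 1000
= 1.61 * 31.2 / 733 * 1000
= 0.068529 * 1000
= 68.5293 mW/m^2

68.5293


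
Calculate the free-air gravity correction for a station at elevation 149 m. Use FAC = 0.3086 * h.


FAC = 0.3086 * h
= 0.3086 * 149
= 45.9814 mGal

45.9814


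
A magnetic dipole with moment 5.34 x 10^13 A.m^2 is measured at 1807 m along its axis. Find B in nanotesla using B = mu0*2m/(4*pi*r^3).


m = 5.34 x 10^13 = 53400000000000 A.m^2
2m = 106800000000000 A.m^2
r^3 = 1807^3 = 5900304943
B = (4pi*10^-7) * 106800000000000 / (4*pi * 5900304943) * 1e9
= 134208838.161356 / 74145418651.47 * 1e9
= 1810075.9373 nT

1810075.9373


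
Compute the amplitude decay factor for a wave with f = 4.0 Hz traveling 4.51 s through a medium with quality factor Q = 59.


pi*f*t/Q = pi*4.0*4.51/59 = 0.960582
A/A0 = exp(-0.960582) = 0.38267

0.38267


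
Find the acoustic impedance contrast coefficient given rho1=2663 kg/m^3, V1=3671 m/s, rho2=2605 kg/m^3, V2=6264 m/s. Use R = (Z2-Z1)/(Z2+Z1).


Z1 = 2663 * 3671 = 9775873
Z2 = 2605 * 6264 = 16317720
R = (16317720 - 9775873) / (16317720 + 9775873) = 6541847 / 26093593 = 0.2507

0.2507


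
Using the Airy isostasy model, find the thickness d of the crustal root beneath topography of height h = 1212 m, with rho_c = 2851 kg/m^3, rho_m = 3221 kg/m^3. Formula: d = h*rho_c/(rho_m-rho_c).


rho_m - rho_c = 3221 - 2851 = 370
d = 1212 * 2851 / 370
= 3455412 / 370
= 9338.95 m

9338.95


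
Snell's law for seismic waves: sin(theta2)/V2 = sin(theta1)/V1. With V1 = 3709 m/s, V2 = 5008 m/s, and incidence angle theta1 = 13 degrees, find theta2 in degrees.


sin(theta1) = sin(13 deg) = 0.224951
sin(theta2) = V2/V1 * sin(theta1) = 5008/3709 * 0.224951 = 0.303735
theta2 = arcsin(0.303735) = 17.6821 degrees

17.6821


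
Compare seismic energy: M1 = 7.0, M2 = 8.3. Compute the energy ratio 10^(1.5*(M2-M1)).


M2 - M1 = 8.3 - 7.0 = 1.3
1.5 * 1.3 = 1.95
ratio = 10^1.95 = 89.13

89.13


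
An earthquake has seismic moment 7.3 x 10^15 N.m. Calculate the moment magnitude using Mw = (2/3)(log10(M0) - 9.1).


log10(M0) = log10(7.3 x 10^15) = 15.8633
Mw = 2/3 * (15.8633 - 9.1)
= 2/3 * 6.7633
= 4.51

4.51


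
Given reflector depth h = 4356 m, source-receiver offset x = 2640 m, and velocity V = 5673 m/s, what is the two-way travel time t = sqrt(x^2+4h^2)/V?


x^2 + 4h^2 = 2640^2 + 4*4356^2 = 6969600 + 75898944 = 82868544
sqrt(82868544) = 9103.2161
t = 9103.2161 / 5673 = 1.6047 s

1.6047


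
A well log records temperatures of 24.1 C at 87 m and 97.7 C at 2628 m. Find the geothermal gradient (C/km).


dT = 97.7 - 24.1 = 73.6 C
dz = 2628 - 87 = 2541 m
gradient = dT/dz * 1000 = 73.6/2541 * 1000 = 28.965 C/km

28.965


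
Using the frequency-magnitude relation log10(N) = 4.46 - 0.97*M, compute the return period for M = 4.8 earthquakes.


log10(N) = 4.46 - 0.97*4.8 = -0.196
N = 10^-0.196 = 0.636796
T = 1/N = 1/0.636796 = 1.5704 years

1.5704


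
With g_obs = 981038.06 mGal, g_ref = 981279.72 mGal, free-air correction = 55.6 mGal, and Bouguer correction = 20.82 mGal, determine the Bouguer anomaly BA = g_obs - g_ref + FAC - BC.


BA = g_obs - g_ref + FAC - BC
= 981038.06 - 981279.72 + 55.6 - 20.82
= -206.88 mGal

-206.88


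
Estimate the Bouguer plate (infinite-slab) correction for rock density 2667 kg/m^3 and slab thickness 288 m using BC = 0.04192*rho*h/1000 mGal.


BC = 0.04192 * rho * h / 1000
= 0.04192 * 2667 * 288 / 1000
= 32.1986 mGal

32.1986


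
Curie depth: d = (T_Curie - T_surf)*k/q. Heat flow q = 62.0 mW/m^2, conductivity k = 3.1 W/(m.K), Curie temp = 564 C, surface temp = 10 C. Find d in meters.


T_Curie - T_surf = 564 - 10 = 554 C
Convert q to W/m^2: 62.0 mW/m^2 = 0.062 W/m^2
d = 554 * 3.1 / 0.062 = 27700.0 m

27700.0


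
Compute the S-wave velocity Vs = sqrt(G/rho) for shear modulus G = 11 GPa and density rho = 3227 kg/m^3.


Convert G to Pa: G = 11e9 Pa
Compute G/rho = 11e9 / 3227 = 3408738.7667
Vs = sqrt(3408738.7667) = 1846.28 m/s

1846.28


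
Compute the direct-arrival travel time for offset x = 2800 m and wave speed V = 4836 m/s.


t = x / V
= 2800 / 4836
= 0.579 s

0.579


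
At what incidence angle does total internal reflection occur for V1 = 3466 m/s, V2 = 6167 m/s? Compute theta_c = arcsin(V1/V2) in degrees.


V1/V2 = 3466/6167 = 0.562024
theta_c = arcsin(0.562024) = 34.1959 degrees

34.1959


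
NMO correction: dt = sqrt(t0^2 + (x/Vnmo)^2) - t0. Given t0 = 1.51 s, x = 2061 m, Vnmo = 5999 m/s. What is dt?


x/Vnmo = 2061/5999 = 0.343557
(x/Vnmo)^2 = 0.118032
t0^2 = 2.2801
sqrt(2.2801 + 0.118032) = 1.54859
dt = 1.54859 - 1.51 = 0.03859

0.03859


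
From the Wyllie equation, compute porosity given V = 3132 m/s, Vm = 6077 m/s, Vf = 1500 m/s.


1/V - 1/Vm = 1/3132 - 1/6077 = 0.00015473
1/Vf - 1/Vm = 1/1500 - 1/6077 = 0.00050211
phi = 0.00015473 / 0.00050211 = 0.3082

0.3082


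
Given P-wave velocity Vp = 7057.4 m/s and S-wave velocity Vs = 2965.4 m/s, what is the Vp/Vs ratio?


Vp/Vs = 7057.4 / 2965.4
= 2.3799

2.3799


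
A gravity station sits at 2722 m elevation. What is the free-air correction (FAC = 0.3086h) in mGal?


FAC = 0.3086 * h
= 0.3086 * 2722
= 840.0092 mGal

840.0092


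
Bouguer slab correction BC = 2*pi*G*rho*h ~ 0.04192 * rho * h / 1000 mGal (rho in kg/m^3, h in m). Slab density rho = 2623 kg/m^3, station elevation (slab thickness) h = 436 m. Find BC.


BC = 0.04192 * rho * h / 1000
= 0.04192 * 2623 * 436 / 1000
= 47.9409 mGal

47.9409


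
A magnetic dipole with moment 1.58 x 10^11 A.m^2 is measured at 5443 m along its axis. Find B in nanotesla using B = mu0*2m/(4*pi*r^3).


m = 1.58 x 10^11 = 158000000000 A.m^2
2m = 316000000000 A.m^2
r^3 = 5443^3 = 161255673307
B = (4pi*10^-7) * 316000000000 / (4*pi * 161255673307) * 1e9
= 397097.311414 / 2026398554443.79 * 1e9
= 195.9621 nT

195.9621


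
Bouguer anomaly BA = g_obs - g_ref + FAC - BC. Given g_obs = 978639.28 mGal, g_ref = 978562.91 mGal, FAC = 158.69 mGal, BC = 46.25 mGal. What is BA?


BA = g_obs - g_ref + FAC - BC
= 978639.28 - 978562.91 + 158.69 - 46.25
= 188.81 mGal

188.81


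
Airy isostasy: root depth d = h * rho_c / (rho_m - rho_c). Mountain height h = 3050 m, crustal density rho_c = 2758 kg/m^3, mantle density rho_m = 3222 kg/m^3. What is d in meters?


rho_m - rho_c = 3222 - 2758 = 464
d = 3050 * 2758 / 464
= 8411900 / 464
= 18129.09 m

18129.09


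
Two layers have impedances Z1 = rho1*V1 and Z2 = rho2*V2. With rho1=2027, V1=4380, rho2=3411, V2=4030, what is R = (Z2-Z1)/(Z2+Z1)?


Z1 = 2027 * 4380 = 8878260
Z2 = 3411 * 4030 = 13746330
R = (13746330 - 8878260) / (13746330 + 8878260) = 4868070 / 22624590 = 0.2152

0.2152


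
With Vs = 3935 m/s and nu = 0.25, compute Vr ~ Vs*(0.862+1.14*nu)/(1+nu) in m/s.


Numerator factor = 0.862 + 1.14*0.25 = 1.147
Denominator = 1 + 0.25 = 1.25
Vr = 3935 * 1.147 / 1.25 = 3610.76 m/s

3610.76


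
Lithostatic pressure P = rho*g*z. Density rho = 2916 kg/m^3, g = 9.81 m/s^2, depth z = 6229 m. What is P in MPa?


P = rho * g * z / 1e6
= 2916 * 9.81 * 6229 / 1e6
= 178186524.84 / 1e6
= 178.1865 MPa

178.1865


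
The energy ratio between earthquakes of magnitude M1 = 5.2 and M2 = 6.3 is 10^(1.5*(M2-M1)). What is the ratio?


M2 - M1 = 6.3 - 5.2 = 1.1
1.5 * 1.1 = 1.65
ratio = 10^1.65 = 44.67

44.67


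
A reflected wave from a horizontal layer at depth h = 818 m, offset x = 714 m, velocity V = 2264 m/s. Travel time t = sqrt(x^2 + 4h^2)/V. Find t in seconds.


x^2 + 4h^2 = 714^2 + 4*818^2 = 509796 + 2676496 = 3186292
sqrt(3186292) = 1785.0188
t = 1785.0188 / 2264 = 0.7884 s

0.7884


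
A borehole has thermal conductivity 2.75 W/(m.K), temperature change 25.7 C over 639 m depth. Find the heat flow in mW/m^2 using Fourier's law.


q = k * dT / dz * 1000
= 2.75 * 25.7 / 639 * 1000
= 0.110603 * 1000
= 110.6025 mW/m^2

110.6025


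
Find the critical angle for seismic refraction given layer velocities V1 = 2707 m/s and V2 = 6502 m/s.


V1/V2 = 2707/6502 = 0.416333
theta_c = arcsin(0.416333) = 24.6033 degrees

24.6033


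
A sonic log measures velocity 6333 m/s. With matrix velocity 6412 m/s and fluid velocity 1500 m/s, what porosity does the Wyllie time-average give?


1/V - 1/Vm = 1/6333 - 1/6412 = 1.95e-06
1/Vf - 1/Vm = 1/1500 - 1/6412 = 0.00051071
phi = 1.95e-06 / 0.00051071 = 0.0038

0.0038


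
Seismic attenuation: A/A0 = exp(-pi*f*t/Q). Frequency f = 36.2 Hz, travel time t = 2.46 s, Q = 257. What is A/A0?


pi*f*t/Q = pi*36.2*2.46/257 = 1.08858
A/A0 = exp(-1.08858) = 0.336694

0.336694


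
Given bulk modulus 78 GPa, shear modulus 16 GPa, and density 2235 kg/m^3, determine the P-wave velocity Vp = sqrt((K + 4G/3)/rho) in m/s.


First compute the effective modulus:
K + 4G/3 = 78e9 + 4*16e9/3 = 99333333333.33 Pa
Then divide by density:
99333333333.33 / 2235 = 44444444.4444 Pa/(kg/m^3)
Take the square root:
Vp = sqrt(44444444.4444) = 6666.67 m/s

6666.67


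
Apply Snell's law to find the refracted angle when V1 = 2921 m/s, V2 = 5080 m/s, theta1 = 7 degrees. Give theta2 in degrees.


sin(theta1) = sin(7 deg) = 0.121869
sin(theta2) = V2/V1 * sin(theta1) = 5080/2921 * 0.121869 = 0.211947
theta2 = arcsin(0.211947) = 12.2365 degrees

12.2365


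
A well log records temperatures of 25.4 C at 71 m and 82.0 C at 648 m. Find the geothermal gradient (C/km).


dT = 82.0 - 25.4 = 56.6 C
dz = 648 - 71 = 577 m
gradient = dT/dz * 1000 = 56.6/577 * 1000 = 98.0936 C/km

98.0936


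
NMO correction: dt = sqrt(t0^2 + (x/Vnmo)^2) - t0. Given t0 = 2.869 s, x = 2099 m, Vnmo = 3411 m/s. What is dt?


x/Vnmo = 2099/3411 = 0.615362
(x/Vnmo)^2 = 0.37867
t0^2 = 8.231161
sqrt(8.231161 + 0.37867) = 2.934251
dt = 2.934251 - 2.869 = 0.065251

0.065251


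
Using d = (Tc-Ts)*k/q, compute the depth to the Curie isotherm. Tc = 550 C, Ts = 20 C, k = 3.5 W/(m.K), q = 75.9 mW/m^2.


T_Curie - T_surf = 550 - 20 = 530 C
Convert q to W/m^2: 75.9 mW/m^2 = 0.0759 W/m^2
d = 530 * 3.5 / 0.0759 = 24440.05 m

24440.05


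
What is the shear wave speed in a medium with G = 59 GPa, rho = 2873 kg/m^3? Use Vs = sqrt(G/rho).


Convert G to Pa: G = 59e9 Pa
Compute G/rho = 59e9 / 2873 = 20536025.0609
Vs = sqrt(20536025.0609) = 4531.67 m/s

4531.67


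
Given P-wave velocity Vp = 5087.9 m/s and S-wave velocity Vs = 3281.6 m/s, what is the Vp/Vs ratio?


Vp/Vs = 5087.9 / 3281.6
= 1.5504

1.5504


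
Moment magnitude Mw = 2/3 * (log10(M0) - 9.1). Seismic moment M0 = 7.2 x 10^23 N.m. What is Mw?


log10(M0) = log10(7.2 x 10^23) = 23.8573
Mw = 2/3 * (23.8573 - 9.1)
= 2/3 * 14.7573
= 9.84

9.84


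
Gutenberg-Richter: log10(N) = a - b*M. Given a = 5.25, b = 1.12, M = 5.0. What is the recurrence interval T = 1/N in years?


log10(N) = 5.25 - 1.12*5.0 = -0.35
N = 10^-0.35 = 0.446684
T = 1/N = 1/0.446684 = 2.2387 years

2.2387


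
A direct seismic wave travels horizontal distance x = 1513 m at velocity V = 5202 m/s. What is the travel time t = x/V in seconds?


t = x / V
= 1513 / 5202
= 0.2908 s

0.2908


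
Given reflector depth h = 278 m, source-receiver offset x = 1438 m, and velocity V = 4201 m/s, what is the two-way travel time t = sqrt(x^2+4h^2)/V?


x^2 + 4h^2 = 1438^2 + 4*278^2 = 2067844 + 309136 = 2376980
sqrt(2376980) = 1541.7458
t = 1541.7458 / 4201 = 0.367 s

0.367


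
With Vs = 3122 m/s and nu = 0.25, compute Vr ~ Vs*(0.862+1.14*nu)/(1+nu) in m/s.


Numerator factor = 0.862 + 1.14*0.25 = 1.147
Denominator = 1 + 0.25 = 1.25
Vr = 3122 * 1.147 / 1.25 = 2864.75 m/s

2864.75


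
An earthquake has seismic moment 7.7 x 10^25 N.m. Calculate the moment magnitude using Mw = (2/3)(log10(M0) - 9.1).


log10(M0) = log10(7.7 x 10^25) = 25.8865
Mw = 2/3 * (25.8865 - 9.1)
= 2/3 * 16.7865
= 11.19

11.19


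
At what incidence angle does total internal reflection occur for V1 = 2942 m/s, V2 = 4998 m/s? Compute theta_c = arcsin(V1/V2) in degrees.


V1/V2 = 2942/4998 = 0.588635
theta_c = arcsin(0.588635) = 36.0602 degrees

36.0602


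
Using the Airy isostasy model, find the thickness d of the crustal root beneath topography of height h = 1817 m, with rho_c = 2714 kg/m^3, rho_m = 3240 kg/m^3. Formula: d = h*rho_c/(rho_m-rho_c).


rho_m - rho_c = 3240 - 2714 = 526
d = 1817 * 2714 / 526
= 4931338 / 526
= 9375.17 m

9375.17


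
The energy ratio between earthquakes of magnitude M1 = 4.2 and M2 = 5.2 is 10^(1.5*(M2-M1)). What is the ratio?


M2 - M1 = 5.2 - 4.2 = 1.0
1.5 * 1.0 = 1.5
ratio = 10^1.5 = 31.62

31.62


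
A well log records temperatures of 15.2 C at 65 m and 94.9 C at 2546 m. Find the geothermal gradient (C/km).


dT = 94.9 - 15.2 = 79.7 C
dz = 2546 - 65 = 2481 m
gradient = dT/dz * 1000 = 79.7/2481 * 1000 = 32.1241 C/km

32.1241
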